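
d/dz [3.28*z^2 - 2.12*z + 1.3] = 6.56*z - 2.12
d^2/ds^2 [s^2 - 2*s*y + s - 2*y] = 2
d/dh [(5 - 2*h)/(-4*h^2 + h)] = (-8*h^2 + 40*h - 5)/(h^2*(16*h^2 - 8*h + 1))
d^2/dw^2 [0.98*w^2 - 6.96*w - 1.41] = 1.96000000000000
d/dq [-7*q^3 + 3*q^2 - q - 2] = -21*q^2 + 6*q - 1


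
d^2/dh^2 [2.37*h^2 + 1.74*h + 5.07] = 4.74000000000000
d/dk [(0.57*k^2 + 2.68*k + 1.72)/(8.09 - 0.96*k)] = (-0.5472*k^2 + 9.2226*k + 23.3324)/(0.9216*k^2 - 15.5328*k + 65.4481)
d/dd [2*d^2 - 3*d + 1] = 4*d - 3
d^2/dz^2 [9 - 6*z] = 0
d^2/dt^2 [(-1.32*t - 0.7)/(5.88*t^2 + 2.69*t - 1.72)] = (-(1.32*t + 0.7)*(11.76*t + 2.69)*(23.52*t + 5.38) + (46.5696*t + 15.3336)*(5.88*t^2 + 2.69*t - 1.72))/(5.88*t^2 + 2.69*t - 1.72)^3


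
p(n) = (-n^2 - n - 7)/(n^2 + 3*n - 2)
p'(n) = (-2*n - 3)*(-n^2 - n - 7)/(n^2 + 3*n - 2)^2 + (-2*n - 1)/(n^2 + 3*n - 2)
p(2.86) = -1.22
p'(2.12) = 0.67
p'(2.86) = 0.27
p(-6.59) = -2.02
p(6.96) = -0.93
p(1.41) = -2.47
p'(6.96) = 0.01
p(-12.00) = -1.31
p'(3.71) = 0.12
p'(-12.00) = -0.04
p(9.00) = -0.92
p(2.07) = -1.57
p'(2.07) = 0.72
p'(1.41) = 2.50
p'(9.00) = 0.00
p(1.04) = -4.14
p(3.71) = -1.07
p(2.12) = -1.54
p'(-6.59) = -0.39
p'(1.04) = 8.16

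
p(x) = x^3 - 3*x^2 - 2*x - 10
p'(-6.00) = 142.00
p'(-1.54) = 14.35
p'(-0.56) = 2.30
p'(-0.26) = -0.24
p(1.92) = -17.82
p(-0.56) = -10.00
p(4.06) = -0.65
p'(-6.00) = 142.00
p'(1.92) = -2.46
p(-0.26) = -9.70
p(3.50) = -10.88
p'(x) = 3*x^2 - 6*x - 2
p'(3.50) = 13.75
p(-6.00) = -322.00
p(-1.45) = -16.46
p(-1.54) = -17.69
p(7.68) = 250.68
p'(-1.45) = 13.01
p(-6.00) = -322.00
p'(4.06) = 23.09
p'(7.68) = 128.87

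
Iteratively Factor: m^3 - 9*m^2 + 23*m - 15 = (m - 1)*(m^2 - 8*m + 15) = (m - 5)*(m - 1)*(m - 3)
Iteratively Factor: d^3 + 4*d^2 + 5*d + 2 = (d + 2)*(d^2 + 2*d + 1) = (d + 1)*(d + 2)*(d + 1)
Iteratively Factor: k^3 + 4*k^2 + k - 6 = (k - 1)*(k^2 + 5*k + 6) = (k - 1)*(k + 2)*(k + 3)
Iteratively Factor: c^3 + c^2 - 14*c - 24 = (c + 2)*(c^2 - c - 12) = (c + 2)*(c + 3)*(c - 4)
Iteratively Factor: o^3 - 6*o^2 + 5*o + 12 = (o + 1)*(o^2 - 7*o + 12) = (o - 4)*(o + 1)*(o - 3)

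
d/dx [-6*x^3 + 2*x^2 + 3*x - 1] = -18*x^2 + 4*x + 3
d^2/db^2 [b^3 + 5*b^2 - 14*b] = 6*b + 10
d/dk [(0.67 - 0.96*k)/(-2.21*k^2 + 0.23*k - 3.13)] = (-2.1216*k^2 + 2.9614*k + 2.8507)/(4.8841*k^4 - 1.0166*k^3 + 13.8875*k^2 - 1.4398*k + 9.7969)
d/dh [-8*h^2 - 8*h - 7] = -16*h - 8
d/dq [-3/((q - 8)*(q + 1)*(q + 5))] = 3*(3*q^2 - 4*q - 43)/(q^6 - 4*q^5 - 82*q^4 + 92*q^3 + 2009*q^2 + 3440*q + 1600)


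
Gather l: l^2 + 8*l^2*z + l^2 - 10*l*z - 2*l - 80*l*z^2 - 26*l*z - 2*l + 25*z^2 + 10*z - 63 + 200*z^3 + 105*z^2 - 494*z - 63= l^2*(8*z + 2) + l*(-80*z^2 - 36*z - 4) + 200*z^3 + 130*z^2 - 484*z - 126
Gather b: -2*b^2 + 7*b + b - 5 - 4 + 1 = -2*b^2 + 8*b - 8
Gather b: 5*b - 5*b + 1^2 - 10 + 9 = 0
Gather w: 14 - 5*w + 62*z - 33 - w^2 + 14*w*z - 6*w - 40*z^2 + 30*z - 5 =-w^2 + w*(14*z - 11) - 40*z^2 + 92*z - 24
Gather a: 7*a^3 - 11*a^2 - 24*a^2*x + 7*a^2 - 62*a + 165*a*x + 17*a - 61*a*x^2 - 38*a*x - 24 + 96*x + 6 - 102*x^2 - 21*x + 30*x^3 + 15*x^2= 7*a^3 + a^2*(-24*x - 4) + a*(-61*x^2 + 127*x - 45) + 30*x^3 - 87*x^2 + 75*x - 18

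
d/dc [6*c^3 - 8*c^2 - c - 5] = 18*c^2 - 16*c - 1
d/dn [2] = 0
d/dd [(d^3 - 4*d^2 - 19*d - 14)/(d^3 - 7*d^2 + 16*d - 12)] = (-3*d^3 + 64*d^2 - 63*d - 226)/(d^5 - 12*d^4 + 57*d^3 - 134*d^2 + 156*d - 72)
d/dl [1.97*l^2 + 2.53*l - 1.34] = 3.94*l + 2.53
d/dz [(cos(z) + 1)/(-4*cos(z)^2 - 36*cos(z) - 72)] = (sin(z)^2 - 2*cos(z) + 8)*sin(z)/(4*(cos(z)^2 + 9*cos(z) + 18)^2)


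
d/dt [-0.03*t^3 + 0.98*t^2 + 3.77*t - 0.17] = -0.09*t^2 + 1.96*t + 3.77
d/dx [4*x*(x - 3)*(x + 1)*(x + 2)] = 16*x^3 - 56*x - 24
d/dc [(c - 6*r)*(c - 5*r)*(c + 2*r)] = 3*c^2 - 18*c*r + 8*r^2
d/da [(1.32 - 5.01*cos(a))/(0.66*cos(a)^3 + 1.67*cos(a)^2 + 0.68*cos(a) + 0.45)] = (-6.6132*cos(a)^3 - 5.7531*cos(a)^2 + 4.4088*cos(a) + 3.1521)*sin(a)/(0.4356*cos(a)^6 + 2.2044*cos(a)^5 + 3.6865*cos(a)^4 + 2.8652*cos(a)^3 + 1.9654*cos(a)^2 + 0.612*cos(a) + 0.2025)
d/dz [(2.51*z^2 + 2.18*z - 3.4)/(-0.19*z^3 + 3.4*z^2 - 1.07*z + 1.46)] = (0.4769*z^4 + 0.828399999999998*z^3 - 12.0357*z^2 + 30.4492*z - 0.4552)/(0.0361*z^6 - 1.292*z^5 + 11.9666*z^4 - 7.8308*z^3 + 11.0729*z^2 - 3.1244*z + 2.1316)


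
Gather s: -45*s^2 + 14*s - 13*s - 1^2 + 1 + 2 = -45*s^2 + s + 2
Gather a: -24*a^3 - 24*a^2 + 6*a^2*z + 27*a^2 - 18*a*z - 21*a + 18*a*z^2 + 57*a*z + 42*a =-24*a^3 + a^2*(6*z + 3) + a*(18*z^2 + 39*z + 21)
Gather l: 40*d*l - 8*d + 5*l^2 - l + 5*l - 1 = -8*d + 5*l^2 + l*(40*d + 4) - 1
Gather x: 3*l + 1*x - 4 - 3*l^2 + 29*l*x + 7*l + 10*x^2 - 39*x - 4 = -3*l^2 + 10*l + 10*x^2 + x*(29*l - 38) - 8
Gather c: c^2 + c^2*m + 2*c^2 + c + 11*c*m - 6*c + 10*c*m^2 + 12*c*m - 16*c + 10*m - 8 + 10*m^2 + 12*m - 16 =c^2*(m + 3) + c*(10*m^2 + 23*m - 21) + 10*m^2 + 22*m - 24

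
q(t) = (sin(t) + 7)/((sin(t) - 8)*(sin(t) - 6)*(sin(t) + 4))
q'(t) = cos(t)/((sin(t) - 8)*(sin(t) - 6)*(sin(t) + 4)) - (sin(t) + 7)*cos(t)/((sin(t) - 8)*(sin(t) - 6)*(sin(t) + 4)^2) - (sin(t) + 7)*cos(t)/((sin(t) - 8)*(sin(t) - 6)^2*(sin(t) + 4)) - (sin(t) + 7)*cos(t)/((sin(t) - 8)^2*(sin(t) - 6)*(sin(t) + 4)) = (-2*sin(t)^3 - 11*sin(t)^2 + 140*sin(t) + 248)*cos(t)/((sin(t) - 8)^2*(sin(t) - 6)^2*(sin(t) + 4)^2)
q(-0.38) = 0.03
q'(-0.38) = 0.00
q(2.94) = 0.04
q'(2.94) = -0.01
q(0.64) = 0.04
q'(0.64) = 0.01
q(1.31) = 0.05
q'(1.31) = 0.00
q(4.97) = 0.03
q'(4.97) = 0.00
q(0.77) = 0.04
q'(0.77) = 0.01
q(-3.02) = 0.04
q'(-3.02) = -0.01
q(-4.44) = 0.05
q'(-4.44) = -0.00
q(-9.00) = 0.03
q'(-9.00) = 0.00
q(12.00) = 0.03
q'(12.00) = 0.00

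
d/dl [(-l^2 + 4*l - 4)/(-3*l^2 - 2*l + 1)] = 2*(7*l^2 - 13*l - 2)/(9*l^4 + 12*l^3 - 2*l^2 - 4*l + 1)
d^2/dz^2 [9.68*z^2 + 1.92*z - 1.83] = 19.3600000000000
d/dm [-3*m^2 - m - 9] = -6*m - 1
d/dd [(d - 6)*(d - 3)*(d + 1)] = 3*d^2 - 16*d + 9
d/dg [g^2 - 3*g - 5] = 2*g - 3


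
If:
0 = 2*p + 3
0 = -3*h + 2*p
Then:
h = -1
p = -3/2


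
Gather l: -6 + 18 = 12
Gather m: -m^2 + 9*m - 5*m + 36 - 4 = -m^2 + 4*m + 32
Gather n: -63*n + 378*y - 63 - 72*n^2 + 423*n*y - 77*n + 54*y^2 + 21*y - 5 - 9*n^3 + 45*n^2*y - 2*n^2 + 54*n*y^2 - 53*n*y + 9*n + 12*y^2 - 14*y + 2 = -9*n^3 + n^2*(45*y - 74) + n*(54*y^2 + 370*y - 131) + 66*y^2 + 385*y - 66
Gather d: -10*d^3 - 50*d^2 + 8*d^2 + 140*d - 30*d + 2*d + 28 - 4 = -10*d^3 - 42*d^2 + 112*d + 24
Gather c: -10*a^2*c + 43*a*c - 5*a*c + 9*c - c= c*(-10*a^2 + 38*a + 8)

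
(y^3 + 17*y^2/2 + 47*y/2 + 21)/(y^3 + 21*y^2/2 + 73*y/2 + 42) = (y + 2)/(y + 4)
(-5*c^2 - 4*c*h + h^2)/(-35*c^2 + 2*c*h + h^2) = (c + h)/(7*c + h)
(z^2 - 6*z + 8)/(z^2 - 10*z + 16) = (z - 4)/(z - 8)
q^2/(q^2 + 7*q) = q/(q + 7)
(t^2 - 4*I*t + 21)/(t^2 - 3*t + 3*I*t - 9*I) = (t - 7*I)/(t - 3)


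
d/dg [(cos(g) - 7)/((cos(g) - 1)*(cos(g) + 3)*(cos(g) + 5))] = 2*(cos(g)^3 - 7*cos(g)^2 - 49*cos(g) - 17)*sin(g)/((cos(g) - 1)^2*(cos(g) + 3)^2*(cos(g) + 5)^2)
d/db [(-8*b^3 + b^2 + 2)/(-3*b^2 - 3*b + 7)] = (24*b^4 + 48*b^3 - 171*b^2 + 26*b + 6)/(9*b^4 + 18*b^3 - 33*b^2 - 42*b + 49)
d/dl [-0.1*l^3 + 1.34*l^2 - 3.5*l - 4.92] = -0.3*l^2 + 2.68*l - 3.5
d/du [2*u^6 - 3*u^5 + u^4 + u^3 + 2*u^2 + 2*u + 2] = 12*u^5 - 15*u^4 + 4*u^3 + 3*u^2 + 4*u + 2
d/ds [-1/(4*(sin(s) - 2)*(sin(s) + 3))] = (sin(2*s) + cos(s))/(4*(sin(s) - 2)^2*(sin(s) + 3)^2)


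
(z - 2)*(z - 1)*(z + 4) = z^3 + z^2 - 10*z + 8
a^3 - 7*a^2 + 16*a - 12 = (a - 3)*(a - 2)^2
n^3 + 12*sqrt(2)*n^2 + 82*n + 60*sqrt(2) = (n + sqrt(2))*(n + 5*sqrt(2))*(n + 6*sqrt(2))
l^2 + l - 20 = (l - 4)*(l + 5)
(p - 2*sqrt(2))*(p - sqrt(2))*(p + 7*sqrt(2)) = p^3 + 4*sqrt(2)*p^2 - 38*p + 28*sqrt(2)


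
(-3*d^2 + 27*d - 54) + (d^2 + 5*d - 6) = -2*d^2 + 32*d - 60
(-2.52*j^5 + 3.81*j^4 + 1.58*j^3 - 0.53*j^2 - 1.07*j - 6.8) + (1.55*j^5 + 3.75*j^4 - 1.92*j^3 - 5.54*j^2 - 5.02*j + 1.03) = -0.97*j^5 + 7.56*j^4 - 0.34*j^3 - 6.07*j^2 - 6.09*j - 5.77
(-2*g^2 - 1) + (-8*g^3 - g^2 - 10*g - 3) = -8*g^3 - 3*g^2 - 10*g - 4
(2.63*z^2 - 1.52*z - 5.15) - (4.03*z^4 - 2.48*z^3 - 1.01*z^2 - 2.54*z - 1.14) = -4.03*z^4 + 2.48*z^3 + 3.64*z^2 + 1.02*z - 4.01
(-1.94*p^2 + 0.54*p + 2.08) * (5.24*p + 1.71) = -10.1656*p^3 - 0.4878*p^2 + 11.8226*p + 3.5568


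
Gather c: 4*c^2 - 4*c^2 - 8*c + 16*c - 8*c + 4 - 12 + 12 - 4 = 0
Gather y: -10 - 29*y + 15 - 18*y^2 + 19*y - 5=-18*y^2 - 10*y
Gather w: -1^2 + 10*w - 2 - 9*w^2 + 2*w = -9*w^2 + 12*w - 3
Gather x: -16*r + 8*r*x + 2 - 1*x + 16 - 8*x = -16*r + x*(8*r - 9) + 18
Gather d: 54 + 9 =63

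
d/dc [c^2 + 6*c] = 2*c + 6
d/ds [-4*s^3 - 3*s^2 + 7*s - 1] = -12*s^2 - 6*s + 7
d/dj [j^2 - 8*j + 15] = 2*j - 8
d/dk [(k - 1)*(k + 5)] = 2*k + 4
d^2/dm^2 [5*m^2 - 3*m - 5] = 10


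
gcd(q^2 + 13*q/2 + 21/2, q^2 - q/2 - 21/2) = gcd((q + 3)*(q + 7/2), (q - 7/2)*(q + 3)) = q + 3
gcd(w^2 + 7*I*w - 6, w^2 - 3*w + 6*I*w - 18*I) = w + 6*I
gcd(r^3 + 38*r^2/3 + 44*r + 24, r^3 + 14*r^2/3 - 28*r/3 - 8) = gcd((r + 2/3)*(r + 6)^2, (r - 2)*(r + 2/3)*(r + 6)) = r^2 + 20*r/3 + 4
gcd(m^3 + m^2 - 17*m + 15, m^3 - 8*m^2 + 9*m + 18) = m - 3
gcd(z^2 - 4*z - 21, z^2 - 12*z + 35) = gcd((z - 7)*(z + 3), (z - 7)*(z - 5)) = z - 7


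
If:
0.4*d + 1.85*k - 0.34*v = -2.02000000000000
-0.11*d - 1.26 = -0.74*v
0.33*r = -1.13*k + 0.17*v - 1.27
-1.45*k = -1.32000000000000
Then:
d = -8.94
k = 0.91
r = -6.77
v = 0.37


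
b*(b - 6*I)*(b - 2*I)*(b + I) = b^4 - 7*I*b^3 - 4*b^2 - 12*I*b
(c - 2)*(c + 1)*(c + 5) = c^3 + 4*c^2 - 7*c - 10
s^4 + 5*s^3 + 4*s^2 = s^2*(s + 1)*(s + 4)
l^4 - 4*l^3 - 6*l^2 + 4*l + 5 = (l - 5)*(l - 1)*(l + 1)^2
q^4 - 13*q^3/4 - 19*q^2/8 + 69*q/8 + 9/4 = (q - 3)*(q - 2)*(q + 1/4)*(q + 3/2)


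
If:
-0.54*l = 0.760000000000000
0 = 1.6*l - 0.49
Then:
No Solution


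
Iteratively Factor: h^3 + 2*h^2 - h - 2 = (h + 2)*(h^2 - 1) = (h - 1)*(h + 2)*(h + 1)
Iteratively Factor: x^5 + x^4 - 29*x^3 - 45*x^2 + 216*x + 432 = (x + 3)*(x^4 - 2*x^3 - 23*x^2 + 24*x + 144) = (x - 4)*(x + 3)*(x^3 + 2*x^2 - 15*x - 36) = (x - 4)*(x + 3)^2*(x^2 - x - 12) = (x - 4)^2*(x + 3)^2*(x + 3)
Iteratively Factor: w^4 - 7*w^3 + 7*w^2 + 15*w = (w)*(w^3 - 7*w^2 + 7*w + 15) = w*(w + 1)*(w^2 - 8*w + 15) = w*(w - 3)*(w + 1)*(w - 5)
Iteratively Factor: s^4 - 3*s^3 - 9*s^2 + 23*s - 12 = (s - 1)*(s^3 - 2*s^2 - 11*s + 12) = (s - 1)*(s + 3)*(s^2 - 5*s + 4) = (s - 4)*(s - 1)*(s + 3)*(s - 1)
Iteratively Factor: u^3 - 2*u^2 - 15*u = (u + 3)*(u^2 - 5*u) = u*(u + 3)*(u - 5)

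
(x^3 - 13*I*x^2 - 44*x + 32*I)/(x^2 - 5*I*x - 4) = x - 8*I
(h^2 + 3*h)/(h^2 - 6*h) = (h + 3)/(h - 6)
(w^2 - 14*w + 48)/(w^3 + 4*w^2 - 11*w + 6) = (w^2 - 14*w + 48)/(w^3 + 4*w^2 - 11*w + 6)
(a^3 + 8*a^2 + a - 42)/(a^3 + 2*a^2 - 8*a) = (a^2 + 10*a + 21)/(a*(a + 4))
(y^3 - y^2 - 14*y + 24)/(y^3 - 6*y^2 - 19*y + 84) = (y - 2)/(y - 7)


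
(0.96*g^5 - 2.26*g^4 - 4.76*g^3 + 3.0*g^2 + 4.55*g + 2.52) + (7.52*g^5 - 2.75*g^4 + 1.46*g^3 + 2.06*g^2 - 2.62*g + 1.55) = 8.48*g^5 - 5.01*g^4 - 3.3*g^3 + 5.06*g^2 + 1.93*g + 4.07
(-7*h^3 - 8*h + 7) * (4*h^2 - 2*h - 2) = -28*h^5 + 14*h^4 - 18*h^3 + 44*h^2 + 2*h - 14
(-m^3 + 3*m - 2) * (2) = -2*m^3 + 6*m - 4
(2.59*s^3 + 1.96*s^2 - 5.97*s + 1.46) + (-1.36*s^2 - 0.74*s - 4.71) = 2.59*s^3 + 0.6*s^2 - 6.71*s - 3.25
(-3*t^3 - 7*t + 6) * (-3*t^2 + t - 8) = 9*t^5 - 3*t^4 + 45*t^3 - 25*t^2 + 62*t - 48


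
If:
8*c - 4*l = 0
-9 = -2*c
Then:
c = 9/2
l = 9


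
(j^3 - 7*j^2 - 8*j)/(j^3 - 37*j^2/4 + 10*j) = 4*(j + 1)/(4*j - 5)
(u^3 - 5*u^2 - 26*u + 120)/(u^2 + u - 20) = u - 6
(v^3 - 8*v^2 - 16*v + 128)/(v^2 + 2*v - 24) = (v^2 - 4*v - 32)/(v + 6)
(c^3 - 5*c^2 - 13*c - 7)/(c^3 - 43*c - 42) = (c + 1)/(c + 6)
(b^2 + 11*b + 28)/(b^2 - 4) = (b^2 + 11*b + 28)/(b^2 - 4)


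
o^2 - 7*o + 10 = (o - 5)*(o - 2)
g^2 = g^2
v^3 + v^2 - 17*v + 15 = (v - 3)*(v - 1)*(v + 5)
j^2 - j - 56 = (j - 8)*(j + 7)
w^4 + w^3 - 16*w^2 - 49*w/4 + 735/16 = (w - 7/2)*(w - 3/2)*(w + 5/2)*(w + 7/2)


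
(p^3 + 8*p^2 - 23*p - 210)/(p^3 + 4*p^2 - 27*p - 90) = (p + 7)/(p + 3)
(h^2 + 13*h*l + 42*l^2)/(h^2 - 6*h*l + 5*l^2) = (h^2 + 13*h*l + 42*l^2)/(h^2 - 6*h*l + 5*l^2)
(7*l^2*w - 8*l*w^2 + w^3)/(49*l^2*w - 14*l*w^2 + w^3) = (-l + w)/(-7*l + w)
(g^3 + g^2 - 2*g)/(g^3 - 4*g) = (g - 1)/(g - 2)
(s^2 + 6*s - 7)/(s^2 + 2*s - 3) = (s + 7)/(s + 3)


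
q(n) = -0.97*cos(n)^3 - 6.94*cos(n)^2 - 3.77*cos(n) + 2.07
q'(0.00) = 0.00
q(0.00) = -9.61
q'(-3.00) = 1.00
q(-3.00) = -0.06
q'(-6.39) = -2.18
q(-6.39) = -9.49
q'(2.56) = -3.18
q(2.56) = 0.94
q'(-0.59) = -9.63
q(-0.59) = -6.41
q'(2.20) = -2.74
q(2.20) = 2.08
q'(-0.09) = -1.84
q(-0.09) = -9.53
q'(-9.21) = 1.49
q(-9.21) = 0.03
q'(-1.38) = -6.39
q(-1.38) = 1.10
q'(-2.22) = 2.83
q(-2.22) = 2.03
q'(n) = 2.91*sin(n)*cos(n)^2 + 13.88*sin(n)*cos(n) + 3.77*sin(n)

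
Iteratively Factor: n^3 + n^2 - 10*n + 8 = (n - 2)*(n^2 + 3*n - 4) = (n - 2)*(n - 1)*(n + 4)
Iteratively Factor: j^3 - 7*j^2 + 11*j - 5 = (j - 5)*(j^2 - 2*j + 1) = (j - 5)*(j - 1)*(j - 1)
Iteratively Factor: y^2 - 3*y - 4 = (y - 4)*(y + 1)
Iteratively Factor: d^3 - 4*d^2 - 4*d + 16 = (d + 2)*(d^2 - 6*d + 8) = (d - 2)*(d + 2)*(d - 4)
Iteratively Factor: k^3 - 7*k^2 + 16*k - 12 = (k - 2)*(k^2 - 5*k + 6) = (k - 2)^2*(k - 3)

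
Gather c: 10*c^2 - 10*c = 10*c^2 - 10*c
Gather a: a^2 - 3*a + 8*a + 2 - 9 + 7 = a^2 + 5*a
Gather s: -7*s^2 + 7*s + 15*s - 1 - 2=-7*s^2 + 22*s - 3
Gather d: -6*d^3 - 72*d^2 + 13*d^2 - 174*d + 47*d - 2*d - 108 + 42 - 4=-6*d^3 - 59*d^2 - 129*d - 70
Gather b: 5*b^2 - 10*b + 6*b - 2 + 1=5*b^2 - 4*b - 1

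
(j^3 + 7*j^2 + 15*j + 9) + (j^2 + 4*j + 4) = j^3 + 8*j^2 + 19*j + 13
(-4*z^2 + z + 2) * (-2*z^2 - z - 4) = 8*z^4 + 2*z^3 + 11*z^2 - 6*z - 8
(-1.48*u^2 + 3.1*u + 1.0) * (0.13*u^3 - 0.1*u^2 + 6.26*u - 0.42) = -0.1924*u^5 + 0.551*u^4 - 9.4448*u^3 + 19.9276*u^2 + 4.958*u - 0.42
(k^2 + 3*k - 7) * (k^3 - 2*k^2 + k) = k^5 + k^4 - 12*k^3 + 17*k^2 - 7*k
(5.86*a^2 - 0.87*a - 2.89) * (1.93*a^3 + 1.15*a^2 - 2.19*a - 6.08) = 11.3098*a^5 + 5.0599*a^4 - 19.4116*a^3 - 37.047*a^2 + 11.6187*a + 17.5712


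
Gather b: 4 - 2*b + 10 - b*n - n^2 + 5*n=b*(-n - 2) - n^2 + 5*n + 14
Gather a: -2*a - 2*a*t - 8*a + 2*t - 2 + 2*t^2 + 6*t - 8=a*(-2*t - 10) + 2*t^2 + 8*t - 10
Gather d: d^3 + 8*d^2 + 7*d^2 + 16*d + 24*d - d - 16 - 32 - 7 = d^3 + 15*d^2 + 39*d - 55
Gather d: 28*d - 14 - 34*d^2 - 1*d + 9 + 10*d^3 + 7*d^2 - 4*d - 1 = 10*d^3 - 27*d^2 + 23*d - 6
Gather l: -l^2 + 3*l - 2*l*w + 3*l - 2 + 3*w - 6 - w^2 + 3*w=-l^2 + l*(6 - 2*w) - w^2 + 6*w - 8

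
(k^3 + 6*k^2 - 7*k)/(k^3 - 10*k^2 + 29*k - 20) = k*(k + 7)/(k^2 - 9*k + 20)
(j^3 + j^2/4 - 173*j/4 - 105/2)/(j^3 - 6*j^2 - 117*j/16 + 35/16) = 4*(j + 6)/(4*j - 1)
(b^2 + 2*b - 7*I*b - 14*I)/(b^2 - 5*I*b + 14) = (b + 2)/(b + 2*I)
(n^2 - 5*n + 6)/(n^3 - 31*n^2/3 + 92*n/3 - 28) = 3*(n - 3)/(3*n^2 - 25*n + 42)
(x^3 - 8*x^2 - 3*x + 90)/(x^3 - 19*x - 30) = (x - 6)/(x + 2)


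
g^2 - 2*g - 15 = (g - 5)*(g + 3)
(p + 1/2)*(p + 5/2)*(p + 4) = p^3 + 7*p^2 + 53*p/4 + 5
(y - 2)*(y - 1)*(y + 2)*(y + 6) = y^4 + 5*y^3 - 10*y^2 - 20*y + 24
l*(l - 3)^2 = l^3 - 6*l^2 + 9*l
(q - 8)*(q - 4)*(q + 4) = q^3 - 8*q^2 - 16*q + 128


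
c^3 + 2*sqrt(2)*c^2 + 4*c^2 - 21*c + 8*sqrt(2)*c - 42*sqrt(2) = (c - 3)*(c + 7)*(c + 2*sqrt(2))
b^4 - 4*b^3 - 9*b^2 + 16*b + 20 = (b - 5)*(b - 2)*(b + 1)*(b + 2)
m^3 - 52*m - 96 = (m - 8)*(m + 2)*(m + 6)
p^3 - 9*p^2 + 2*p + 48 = (p - 8)*(p - 3)*(p + 2)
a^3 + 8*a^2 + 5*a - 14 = (a - 1)*(a + 2)*(a + 7)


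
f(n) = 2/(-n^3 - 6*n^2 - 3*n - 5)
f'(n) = 2*(3*n^2 + 12*n + 3)/(-n^3 - 6*n^2 - 3*n - 5)^2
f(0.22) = -0.34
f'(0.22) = 0.33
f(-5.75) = 0.50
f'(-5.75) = 4.18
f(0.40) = -0.28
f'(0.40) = 0.32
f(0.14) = -0.36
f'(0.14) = 0.31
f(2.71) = -0.03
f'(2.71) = 0.02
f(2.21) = -0.04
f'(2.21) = 0.03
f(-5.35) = -0.26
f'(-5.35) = 0.86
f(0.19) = -0.35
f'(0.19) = 0.32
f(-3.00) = -0.09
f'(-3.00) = -0.02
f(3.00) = -0.02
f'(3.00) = 0.01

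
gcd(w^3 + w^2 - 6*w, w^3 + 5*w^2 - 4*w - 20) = w - 2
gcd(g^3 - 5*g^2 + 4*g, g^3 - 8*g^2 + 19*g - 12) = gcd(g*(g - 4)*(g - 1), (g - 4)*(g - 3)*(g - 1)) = g^2 - 5*g + 4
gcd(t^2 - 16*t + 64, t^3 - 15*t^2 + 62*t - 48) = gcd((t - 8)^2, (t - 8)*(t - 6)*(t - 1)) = t - 8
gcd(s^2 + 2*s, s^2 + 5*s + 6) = s + 2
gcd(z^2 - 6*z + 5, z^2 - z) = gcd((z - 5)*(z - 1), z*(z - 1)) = z - 1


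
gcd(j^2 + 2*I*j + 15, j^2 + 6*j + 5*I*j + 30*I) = j + 5*I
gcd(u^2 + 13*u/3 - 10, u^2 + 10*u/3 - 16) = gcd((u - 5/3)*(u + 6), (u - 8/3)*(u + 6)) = u + 6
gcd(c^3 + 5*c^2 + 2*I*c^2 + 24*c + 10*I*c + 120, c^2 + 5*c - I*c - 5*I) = c + 5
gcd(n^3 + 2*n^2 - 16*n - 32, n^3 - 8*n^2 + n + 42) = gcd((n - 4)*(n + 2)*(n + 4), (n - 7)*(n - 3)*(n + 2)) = n + 2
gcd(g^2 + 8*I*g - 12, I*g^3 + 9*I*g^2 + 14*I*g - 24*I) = 1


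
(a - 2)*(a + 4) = a^2 + 2*a - 8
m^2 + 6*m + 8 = (m + 2)*(m + 4)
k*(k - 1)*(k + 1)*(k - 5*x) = k^4 - 5*k^3*x - k^2 + 5*k*x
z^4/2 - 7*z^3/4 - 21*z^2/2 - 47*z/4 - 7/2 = (z/2 + 1)*(z - 7)*(z + 1/2)*(z + 1)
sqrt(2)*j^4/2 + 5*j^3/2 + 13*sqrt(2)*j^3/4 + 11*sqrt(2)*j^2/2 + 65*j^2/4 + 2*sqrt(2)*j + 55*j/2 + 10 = (j + 1/2)*(j + 4)*(j + 5*sqrt(2)/2)*(sqrt(2)*j/2 + sqrt(2))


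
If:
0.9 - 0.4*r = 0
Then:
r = 2.25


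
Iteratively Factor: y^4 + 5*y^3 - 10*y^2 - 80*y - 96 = (y + 2)*(y^3 + 3*y^2 - 16*y - 48) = (y - 4)*(y + 2)*(y^2 + 7*y + 12) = (y - 4)*(y + 2)*(y + 4)*(y + 3)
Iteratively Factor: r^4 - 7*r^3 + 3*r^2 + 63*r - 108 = (r - 4)*(r^3 - 3*r^2 - 9*r + 27) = (r - 4)*(r - 3)*(r^2 - 9) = (r - 4)*(r - 3)^2*(r + 3)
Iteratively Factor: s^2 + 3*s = (s + 3)*(s)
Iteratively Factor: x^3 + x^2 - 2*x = (x)*(x^2 + x - 2) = x*(x - 1)*(x + 2)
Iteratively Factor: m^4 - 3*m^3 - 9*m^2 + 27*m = (m)*(m^3 - 3*m^2 - 9*m + 27) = m*(m - 3)*(m^2 - 9) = m*(m - 3)*(m + 3)*(m - 3)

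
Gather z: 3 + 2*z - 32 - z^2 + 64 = -z^2 + 2*z + 35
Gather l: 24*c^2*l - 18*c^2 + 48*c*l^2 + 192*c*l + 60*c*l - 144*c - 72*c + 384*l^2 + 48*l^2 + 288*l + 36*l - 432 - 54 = -18*c^2 - 216*c + l^2*(48*c + 432) + l*(24*c^2 + 252*c + 324) - 486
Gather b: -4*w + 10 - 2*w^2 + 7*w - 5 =-2*w^2 + 3*w + 5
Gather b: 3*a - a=2*a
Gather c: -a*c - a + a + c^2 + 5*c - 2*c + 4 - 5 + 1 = c^2 + c*(3 - a)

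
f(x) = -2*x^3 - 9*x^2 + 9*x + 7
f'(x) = -6*x^2 - 18*x + 9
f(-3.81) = -47.32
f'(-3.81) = -9.52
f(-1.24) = -14.19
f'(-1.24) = 22.09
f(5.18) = -465.86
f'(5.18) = -245.23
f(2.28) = -42.97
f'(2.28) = -63.23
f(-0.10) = 6.01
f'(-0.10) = 10.74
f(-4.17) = -42.01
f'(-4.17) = -20.27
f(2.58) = -64.03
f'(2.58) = -77.38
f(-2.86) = -45.57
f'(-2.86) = 11.40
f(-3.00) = -47.00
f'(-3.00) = 9.00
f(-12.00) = 2059.00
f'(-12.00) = -639.00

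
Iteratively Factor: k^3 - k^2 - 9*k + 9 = (k + 3)*(k^2 - 4*k + 3) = (k - 1)*(k + 3)*(k - 3)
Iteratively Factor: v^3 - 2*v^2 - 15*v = (v - 5)*(v^2 + 3*v) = v*(v - 5)*(v + 3)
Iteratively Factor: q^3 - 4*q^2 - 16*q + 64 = (q + 4)*(q^2 - 8*q + 16) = (q - 4)*(q + 4)*(q - 4)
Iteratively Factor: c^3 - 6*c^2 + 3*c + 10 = (c - 2)*(c^2 - 4*c - 5) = (c - 5)*(c - 2)*(c + 1)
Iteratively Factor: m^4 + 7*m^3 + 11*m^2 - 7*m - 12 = (m + 3)*(m^3 + 4*m^2 - m - 4) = (m - 1)*(m + 3)*(m^2 + 5*m + 4) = (m - 1)*(m + 3)*(m + 4)*(m + 1)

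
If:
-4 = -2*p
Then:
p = 2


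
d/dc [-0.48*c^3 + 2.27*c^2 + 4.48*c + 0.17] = -1.44*c^2 + 4.54*c + 4.48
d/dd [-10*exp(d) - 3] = -10*exp(d)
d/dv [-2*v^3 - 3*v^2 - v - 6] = -6*v^2 - 6*v - 1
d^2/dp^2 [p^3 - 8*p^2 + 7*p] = 6*p - 16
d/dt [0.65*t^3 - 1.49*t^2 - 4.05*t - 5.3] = 1.95*t^2 - 2.98*t - 4.05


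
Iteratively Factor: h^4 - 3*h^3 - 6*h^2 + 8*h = (h + 2)*(h^3 - 5*h^2 + 4*h) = (h - 1)*(h + 2)*(h^2 - 4*h) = h*(h - 1)*(h + 2)*(h - 4)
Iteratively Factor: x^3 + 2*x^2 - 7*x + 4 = (x + 4)*(x^2 - 2*x + 1) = (x - 1)*(x + 4)*(x - 1)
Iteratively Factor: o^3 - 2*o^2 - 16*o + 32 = (o - 4)*(o^2 + 2*o - 8) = (o - 4)*(o - 2)*(o + 4)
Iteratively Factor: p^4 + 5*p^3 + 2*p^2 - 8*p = (p - 1)*(p^3 + 6*p^2 + 8*p) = (p - 1)*(p + 2)*(p^2 + 4*p) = p*(p - 1)*(p + 2)*(p + 4)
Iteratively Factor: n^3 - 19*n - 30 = (n + 3)*(n^2 - 3*n - 10) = (n - 5)*(n + 3)*(n + 2)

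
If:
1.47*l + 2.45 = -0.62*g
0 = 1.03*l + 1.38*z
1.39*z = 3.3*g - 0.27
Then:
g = 0.70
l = -1.96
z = 1.46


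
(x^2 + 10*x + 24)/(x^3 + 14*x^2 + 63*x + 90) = (x + 4)/(x^2 + 8*x + 15)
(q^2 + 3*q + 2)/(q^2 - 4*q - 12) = (q + 1)/(q - 6)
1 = 1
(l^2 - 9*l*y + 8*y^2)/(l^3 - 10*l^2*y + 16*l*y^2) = (-l + y)/(l*(-l + 2*y))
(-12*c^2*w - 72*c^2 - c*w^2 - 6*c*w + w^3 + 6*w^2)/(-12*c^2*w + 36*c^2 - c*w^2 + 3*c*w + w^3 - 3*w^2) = (w + 6)/(w - 3)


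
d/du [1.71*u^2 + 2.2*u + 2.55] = 3.42*u + 2.2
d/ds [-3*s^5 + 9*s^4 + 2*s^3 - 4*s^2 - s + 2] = -15*s^4 + 36*s^3 + 6*s^2 - 8*s - 1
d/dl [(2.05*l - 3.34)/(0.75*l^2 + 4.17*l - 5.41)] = (-1.5375*l^2 + 5.01*l + 2.8373)/(0.5625*l^4 + 6.255*l^3 + 9.2739*l^2 - 45.1194*l + 29.2681)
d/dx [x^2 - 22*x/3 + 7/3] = 2*x - 22/3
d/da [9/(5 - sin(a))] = 9*cos(a)/(sin(a) - 5)^2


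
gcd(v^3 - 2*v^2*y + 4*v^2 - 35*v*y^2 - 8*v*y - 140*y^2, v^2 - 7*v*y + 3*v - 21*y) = -v + 7*y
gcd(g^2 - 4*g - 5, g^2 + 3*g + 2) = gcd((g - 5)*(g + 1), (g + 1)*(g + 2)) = g + 1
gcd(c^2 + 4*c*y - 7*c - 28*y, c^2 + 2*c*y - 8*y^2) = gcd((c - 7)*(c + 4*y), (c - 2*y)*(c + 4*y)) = c + 4*y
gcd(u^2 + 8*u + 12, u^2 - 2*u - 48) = u + 6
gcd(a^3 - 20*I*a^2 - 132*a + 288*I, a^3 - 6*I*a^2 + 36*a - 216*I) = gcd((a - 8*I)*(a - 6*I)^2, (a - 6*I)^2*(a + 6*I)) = a^2 - 12*I*a - 36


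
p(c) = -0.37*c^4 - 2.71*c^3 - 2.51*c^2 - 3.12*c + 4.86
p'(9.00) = -1785.75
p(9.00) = -4629.69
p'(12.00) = -3791.52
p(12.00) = -12749.22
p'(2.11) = -63.81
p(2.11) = -45.69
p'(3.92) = -236.88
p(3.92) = -296.55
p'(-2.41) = -17.53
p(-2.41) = 23.25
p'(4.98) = -412.54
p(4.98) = -635.20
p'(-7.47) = 197.63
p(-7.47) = -134.36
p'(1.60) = -38.03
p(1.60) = -20.08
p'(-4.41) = -12.16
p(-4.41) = 62.29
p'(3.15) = -145.86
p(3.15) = -151.01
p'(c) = -1.48*c^3 - 8.13*c^2 - 5.02*c - 3.12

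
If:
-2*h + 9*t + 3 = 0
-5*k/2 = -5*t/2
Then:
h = 9*t/2 + 3/2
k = t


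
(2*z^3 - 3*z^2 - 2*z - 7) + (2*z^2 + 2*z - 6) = 2*z^3 - z^2 - 13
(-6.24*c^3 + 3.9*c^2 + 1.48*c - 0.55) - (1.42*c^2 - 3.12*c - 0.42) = -6.24*c^3 + 2.48*c^2 + 4.6*c - 0.13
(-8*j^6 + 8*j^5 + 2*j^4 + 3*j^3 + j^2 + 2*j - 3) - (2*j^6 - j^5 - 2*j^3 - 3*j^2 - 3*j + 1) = -10*j^6 + 9*j^5 + 2*j^4 + 5*j^3 + 4*j^2 + 5*j - 4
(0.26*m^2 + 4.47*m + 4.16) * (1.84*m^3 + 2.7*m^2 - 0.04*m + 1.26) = 0.4784*m^5 + 8.9268*m^4 + 19.713*m^3 + 11.3808*m^2 + 5.4658*m + 5.2416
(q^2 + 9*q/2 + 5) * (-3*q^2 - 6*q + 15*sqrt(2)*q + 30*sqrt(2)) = -3*q^4 - 39*q^3/2 + 15*sqrt(2)*q^3 - 42*q^2 + 195*sqrt(2)*q^2/2 - 30*q + 210*sqrt(2)*q + 150*sqrt(2)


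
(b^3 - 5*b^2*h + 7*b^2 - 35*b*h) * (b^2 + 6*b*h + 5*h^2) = b^5 + b^4*h + 7*b^4 - 25*b^3*h^2 + 7*b^3*h - 25*b^2*h^3 - 175*b^2*h^2 - 175*b*h^3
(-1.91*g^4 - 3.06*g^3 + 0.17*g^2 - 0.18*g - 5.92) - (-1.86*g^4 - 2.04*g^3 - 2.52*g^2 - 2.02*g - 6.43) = -0.0499999999999998*g^4 - 1.02*g^3 + 2.69*g^2 + 1.84*g + 0.51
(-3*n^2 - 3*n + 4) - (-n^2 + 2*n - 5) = -2*n^2 - 5*n + 9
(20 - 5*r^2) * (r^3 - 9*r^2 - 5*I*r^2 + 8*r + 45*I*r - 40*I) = -5*r^5 + 45*r^4 + 25*I*r^4 - 20*r^3 - 225*I*r^3 - 180*r^2 + 100*I*r^2 + 160*r + 900*I*r - 800*I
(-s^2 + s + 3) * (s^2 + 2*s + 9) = -s^4 - s^3 - 4*s^2 + 15*s + 27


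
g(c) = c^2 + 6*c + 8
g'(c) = 2*c + 6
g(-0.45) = 5.50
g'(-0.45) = 5.10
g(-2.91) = -0.99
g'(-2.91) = 0.18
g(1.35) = 17.92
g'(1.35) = 8.70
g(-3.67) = -0.55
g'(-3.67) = -1.34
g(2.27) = 26.77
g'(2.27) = 10.54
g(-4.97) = 2.88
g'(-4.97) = -3.94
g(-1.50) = 1.25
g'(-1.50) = 3.00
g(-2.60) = -0.84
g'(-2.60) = 0.80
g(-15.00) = 143.00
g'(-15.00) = -24.00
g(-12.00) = 80.00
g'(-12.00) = -18.00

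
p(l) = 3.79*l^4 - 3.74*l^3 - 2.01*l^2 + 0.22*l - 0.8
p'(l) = 15.16*l^3 - 11.22*l^2 - 4.02*l + 0.22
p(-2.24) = 126.08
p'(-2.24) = -217.46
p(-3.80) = 964.83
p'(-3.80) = -978.38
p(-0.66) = -0.03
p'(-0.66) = -6.37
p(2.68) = 108.88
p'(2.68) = 200.67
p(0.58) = -1.65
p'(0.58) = -2.93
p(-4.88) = 2534.31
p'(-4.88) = -2009.17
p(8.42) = 16675.64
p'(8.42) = 8220.64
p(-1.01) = 4.72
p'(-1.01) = -22.78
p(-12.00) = 84759.28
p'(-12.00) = -27763.70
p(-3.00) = 388.42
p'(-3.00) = -498.02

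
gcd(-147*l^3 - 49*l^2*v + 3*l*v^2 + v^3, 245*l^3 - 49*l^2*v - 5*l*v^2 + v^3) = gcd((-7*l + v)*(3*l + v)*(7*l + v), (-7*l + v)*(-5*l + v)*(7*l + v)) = -49*l^2 + v^2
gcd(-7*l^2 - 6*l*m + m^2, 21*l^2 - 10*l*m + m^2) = 7*l - m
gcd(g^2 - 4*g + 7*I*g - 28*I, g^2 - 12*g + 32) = g - 4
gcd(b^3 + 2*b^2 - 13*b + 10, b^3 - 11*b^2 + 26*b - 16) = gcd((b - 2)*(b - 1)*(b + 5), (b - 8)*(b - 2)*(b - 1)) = b^2 - 3*b + 2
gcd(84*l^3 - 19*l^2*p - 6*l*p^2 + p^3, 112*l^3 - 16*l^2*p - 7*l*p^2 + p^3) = -28*l^2 - 3*l*p + p^2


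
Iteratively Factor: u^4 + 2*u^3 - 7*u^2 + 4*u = (u)*(u^3 + 2*u^2 - 7*u + 4) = u*(u - 1)*(u^2 + 3*u - 4) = u*(u - 1)^2*(u + 4)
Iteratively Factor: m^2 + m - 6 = (m + 3)*(m - 2)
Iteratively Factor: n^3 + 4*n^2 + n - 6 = (n + 2)*(n^2 + 2*n - 3) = (n + 2)*(n + 3)*(n - 1)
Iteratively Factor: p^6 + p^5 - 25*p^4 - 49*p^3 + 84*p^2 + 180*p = (p + 2)*(p^5 - p^4 - 23*p^3 - 3*p^2 + 90*p) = (p + 2)*(p + 3)*(p^4 - 4*p^3 - 11*p^2 + 30*p) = (p - 5)*(p + 2)*(p + 3)*(p^3 + p^2 - 6*p) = (p - 5)*(p + 2)*(p + 3)^2*(p^2 - 2*p) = p*(p - 5)*(p + 2)*(p + 3)^2*(p - 2)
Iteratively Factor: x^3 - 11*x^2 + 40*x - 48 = (x - 4)*(x^2 - 7*x + 12) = (x - 4)*(x - 3)*(x - 4)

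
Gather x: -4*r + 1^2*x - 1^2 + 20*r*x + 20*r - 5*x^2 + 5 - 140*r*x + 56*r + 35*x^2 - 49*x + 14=72*r + 30*x^2 + x*(-120*r - 48) + 18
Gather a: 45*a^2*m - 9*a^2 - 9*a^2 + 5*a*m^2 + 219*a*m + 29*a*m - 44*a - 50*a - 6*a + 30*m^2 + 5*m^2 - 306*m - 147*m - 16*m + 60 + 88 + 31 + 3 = a^2*(45*m - 18) + a*(5*m^2 + 248*m - 100) + 35*m^2 - 469*m + 182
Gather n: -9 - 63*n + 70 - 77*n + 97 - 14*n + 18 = 176 - 154*n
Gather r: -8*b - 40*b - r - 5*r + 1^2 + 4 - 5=-48*b - 6*r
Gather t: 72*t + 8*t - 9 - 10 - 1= 80*t - 20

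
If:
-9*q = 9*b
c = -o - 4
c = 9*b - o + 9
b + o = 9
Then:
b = -13/9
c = -130/9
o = 94/9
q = 13/9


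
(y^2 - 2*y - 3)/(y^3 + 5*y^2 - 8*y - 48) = (y + 1)/(y^2 + 8*y + 16)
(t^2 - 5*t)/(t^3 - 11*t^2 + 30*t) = 1/(t - 6)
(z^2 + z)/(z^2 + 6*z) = (z + 1)/(z + 6)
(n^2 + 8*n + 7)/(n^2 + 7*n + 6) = (n + 7)/(n + 6)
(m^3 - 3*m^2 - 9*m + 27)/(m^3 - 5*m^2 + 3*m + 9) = (m + 3)/(m + 1)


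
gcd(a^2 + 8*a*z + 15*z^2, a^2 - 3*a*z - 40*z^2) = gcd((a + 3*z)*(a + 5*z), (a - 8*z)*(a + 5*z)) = a + 5*z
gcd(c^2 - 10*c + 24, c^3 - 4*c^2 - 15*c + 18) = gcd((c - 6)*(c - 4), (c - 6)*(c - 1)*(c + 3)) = c - 6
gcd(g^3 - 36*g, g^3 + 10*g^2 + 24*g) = g^2 + 6*g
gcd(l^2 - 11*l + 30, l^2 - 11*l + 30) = l^2 - 11*l + 30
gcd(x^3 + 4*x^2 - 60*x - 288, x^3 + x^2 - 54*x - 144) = x^2 - 2*x - 48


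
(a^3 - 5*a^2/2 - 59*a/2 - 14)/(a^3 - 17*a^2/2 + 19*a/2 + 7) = (a + 4)/(a - 2)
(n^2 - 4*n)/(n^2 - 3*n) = (n - 4)/(n - 3)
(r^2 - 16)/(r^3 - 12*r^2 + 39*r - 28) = (r + 4)/(r^2 - 8*r + 7)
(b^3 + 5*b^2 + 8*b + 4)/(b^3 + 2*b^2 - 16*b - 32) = (b^2 + 3*b + 2)/(b^2 - 16)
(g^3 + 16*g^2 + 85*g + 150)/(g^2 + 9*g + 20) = (g^2 + 11*g + 30)/(g + 4)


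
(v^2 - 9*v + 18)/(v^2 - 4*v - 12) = (v - 3)/(v + 2)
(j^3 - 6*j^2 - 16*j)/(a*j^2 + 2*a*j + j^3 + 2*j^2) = (j - 8)/(a + j)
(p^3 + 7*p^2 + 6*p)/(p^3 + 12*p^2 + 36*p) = (p + 1)/(p + 6)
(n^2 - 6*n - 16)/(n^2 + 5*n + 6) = (n - 8)/(n + 3)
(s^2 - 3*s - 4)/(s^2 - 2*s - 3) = (s - 4)/(s - 3)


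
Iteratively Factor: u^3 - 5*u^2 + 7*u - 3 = (u - 3)*(u^2 - 2*u + 1) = (u - 3)*(u - 1)*(u - 1)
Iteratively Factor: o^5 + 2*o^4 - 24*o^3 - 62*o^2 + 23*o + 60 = (o + 1)*(o^4 + o^3 - 25*o^2 - 37*o + 60) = (o + 1)*(o + 3)*(o^3 - 2*o^2 - 19*o + 20) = (o - 5)*(o + 1)*(o + 3)*(o^2 + 3*o - 4) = (o - 5)*(o + 1)*(o + 3)*(o + 4)*(o - 1)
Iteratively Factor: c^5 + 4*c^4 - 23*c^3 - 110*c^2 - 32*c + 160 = (c + 2)*(c^4 + 2*c^3 - 27*c^2 - 56*c + 80) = (c - 5)*(c + 2)*(c^3 + 7*c^2 + 8*c - 16) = (c - 5)*(c + 2)*(c + 4)*(c^2 + 3*c - 4) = (c - 5)*(c - 1)*(c + 2)*(c + 4)*(c + 4)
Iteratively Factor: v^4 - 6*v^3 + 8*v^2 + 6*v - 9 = (v - 1)*(v^3 - 5*v^2 + 3*v + 9) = (v - 3)*(v - 1)*(v^2 - 2*v - 3) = (v - 3)*(v - 1)*(v + 1)*(v - 3)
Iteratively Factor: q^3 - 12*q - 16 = (q + 2)*(q^2 - 2*q - 8) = (q + 2)^2*(q - 4)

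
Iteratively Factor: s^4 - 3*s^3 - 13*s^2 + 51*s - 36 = (s - 3)*(s^3 - 13*s + 12) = (s - 3)^2*(s^2 + 3*s - 4) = (s - 3)^2*(s + 4)*(s - 1)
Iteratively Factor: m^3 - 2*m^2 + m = (m)*(m^2 - 2*m + 1) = m*(m - 1)*(m - 1)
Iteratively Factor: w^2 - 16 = (w - 4)*(w + 4)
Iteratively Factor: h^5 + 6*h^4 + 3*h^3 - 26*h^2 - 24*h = (h + 3)*(h^4 + 3*h^3 - 6*h^2 - 8*h) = h*(h + 3)*(h^3 + 3*h^2 - 6*h - 8) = h*(h + 3)*(h + 4)*(h^2 - h - 2) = h*(h - 2)*(h + 3)*(h + 4)*(h + 1)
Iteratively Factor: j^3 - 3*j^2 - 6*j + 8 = (j + 2)*(j^2 - 5*j + 4) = (j - 1)*(j + 2)*(j - 4)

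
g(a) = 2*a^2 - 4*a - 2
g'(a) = 4*a - 4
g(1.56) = -3.37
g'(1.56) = 2.24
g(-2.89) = 26.26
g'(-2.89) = -15.56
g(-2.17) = 16.10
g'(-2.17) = -12.68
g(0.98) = -4.00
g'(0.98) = -0.08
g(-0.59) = 1.06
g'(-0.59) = -6.36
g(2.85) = 2.84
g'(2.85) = 7.40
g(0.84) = -3.95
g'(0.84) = -0.64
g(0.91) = -3.98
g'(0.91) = -0.36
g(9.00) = 124.00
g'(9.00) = 32.00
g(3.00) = 4.00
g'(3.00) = 8.00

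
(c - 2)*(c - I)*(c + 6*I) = c^3 - 2*c^2 + 5*I*c^2 + 6*c - 10*I*c - 12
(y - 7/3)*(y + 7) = y^2 + 14*y/3 - 49/3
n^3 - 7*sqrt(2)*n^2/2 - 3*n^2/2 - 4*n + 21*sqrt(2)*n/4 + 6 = (n - 3/2)*(n - 4*sqrt(2))*(n + sqrt(2)/2)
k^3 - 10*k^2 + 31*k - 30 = (k - 5)*(k - 3)*(k - 2)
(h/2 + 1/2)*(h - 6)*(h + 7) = h^3/2 + h^2 - 41*h/2 - 21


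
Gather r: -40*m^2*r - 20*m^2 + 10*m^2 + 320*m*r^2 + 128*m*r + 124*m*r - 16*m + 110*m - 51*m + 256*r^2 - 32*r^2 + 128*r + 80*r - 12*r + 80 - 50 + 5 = -10*m^2 + 43*m + r^2*(320*m + 224) + r*(-40*m^2 + 252*m + 196) + 35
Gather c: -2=-2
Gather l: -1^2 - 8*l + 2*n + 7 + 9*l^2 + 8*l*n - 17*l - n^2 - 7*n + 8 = 9*l^2 + l*(8*n - 25) - n^2 - 5*n + 14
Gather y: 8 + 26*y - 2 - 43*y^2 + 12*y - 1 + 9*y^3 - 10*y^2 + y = 9*y^3 - 53*y^2 + 39*y + 5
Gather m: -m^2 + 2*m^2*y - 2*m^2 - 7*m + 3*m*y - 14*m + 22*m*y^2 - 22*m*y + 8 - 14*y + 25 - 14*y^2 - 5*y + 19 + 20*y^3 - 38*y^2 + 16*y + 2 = m^2*(2*y - 3) + m*(22*y^2 - 19*y - 21) + 20*y^3 - 52*y^2 - 3*y + 54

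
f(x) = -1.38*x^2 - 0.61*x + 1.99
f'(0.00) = -0.61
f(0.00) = 1.99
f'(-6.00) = 15.95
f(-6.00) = -44.03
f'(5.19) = -14.93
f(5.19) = -38.35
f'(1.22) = -3.98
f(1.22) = -0.81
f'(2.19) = -6.65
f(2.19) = -5.96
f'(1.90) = -5.85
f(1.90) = -4.15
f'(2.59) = -7.76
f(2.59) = -8.85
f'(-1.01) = 2.18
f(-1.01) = 1.20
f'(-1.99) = 4.88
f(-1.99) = -2.26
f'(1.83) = -5.66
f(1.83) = -3.75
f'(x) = -2.76*x - 0.61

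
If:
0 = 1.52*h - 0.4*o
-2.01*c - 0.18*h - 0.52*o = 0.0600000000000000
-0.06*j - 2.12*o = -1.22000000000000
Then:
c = -0.282272846294842*o - 0.0298507462686567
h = 0.263157894736842*o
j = 20.3333333333333 - 35.3333333333333*o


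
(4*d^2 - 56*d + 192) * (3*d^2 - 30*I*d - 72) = 12*d^4 - 168*d^3 - 120*I*d^3 + 288*d^2 + 1680*I*d^2 + 4032*d - 5760*I*d - 13824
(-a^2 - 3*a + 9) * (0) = 0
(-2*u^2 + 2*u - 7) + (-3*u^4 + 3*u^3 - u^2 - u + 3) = -3*u^4 + 3*u^3 - 3*u^2 + u - 4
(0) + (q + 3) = q + 3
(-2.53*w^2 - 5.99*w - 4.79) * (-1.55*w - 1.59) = 3.9215*w^3 + 13.3072*w^2 + 16.9486*w + 7.6161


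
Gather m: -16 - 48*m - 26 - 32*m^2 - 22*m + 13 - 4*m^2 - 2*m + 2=-36*m^2 - 72*m - 27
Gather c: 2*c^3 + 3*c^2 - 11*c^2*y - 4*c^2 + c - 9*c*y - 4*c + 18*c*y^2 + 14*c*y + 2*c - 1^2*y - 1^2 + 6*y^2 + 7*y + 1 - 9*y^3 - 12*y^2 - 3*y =2*c^3 + c^2*(-11*y - 1) + c*(18*y^2 + 5*y - 1) - 9*y^3 - 6*y^2 + 3*y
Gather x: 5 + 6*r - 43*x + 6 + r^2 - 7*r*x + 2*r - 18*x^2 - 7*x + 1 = r^2 + 8*r - 18*x^2 + x*(-7*r - 50) + 12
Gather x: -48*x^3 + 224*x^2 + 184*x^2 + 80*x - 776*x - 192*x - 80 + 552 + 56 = -48*x^3 + 408*x^2 - 888*x + 528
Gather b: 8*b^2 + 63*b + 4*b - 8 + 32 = 8*b^2 + 67*b + 24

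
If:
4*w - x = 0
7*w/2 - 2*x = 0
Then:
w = 0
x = 0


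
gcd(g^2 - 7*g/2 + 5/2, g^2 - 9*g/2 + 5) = g - 5/2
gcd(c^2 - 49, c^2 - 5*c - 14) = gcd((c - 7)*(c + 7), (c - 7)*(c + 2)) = c - 7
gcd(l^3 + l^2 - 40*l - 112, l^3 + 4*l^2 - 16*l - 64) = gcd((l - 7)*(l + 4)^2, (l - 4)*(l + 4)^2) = l^2 + 8*l + 16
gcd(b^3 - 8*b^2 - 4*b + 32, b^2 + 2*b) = b + 2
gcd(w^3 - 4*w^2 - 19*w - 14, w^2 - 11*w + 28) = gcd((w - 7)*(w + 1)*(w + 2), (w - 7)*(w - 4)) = w - 7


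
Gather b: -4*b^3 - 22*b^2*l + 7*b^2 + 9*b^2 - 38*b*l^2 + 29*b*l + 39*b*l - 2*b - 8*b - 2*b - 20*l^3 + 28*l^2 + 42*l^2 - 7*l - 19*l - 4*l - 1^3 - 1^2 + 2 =-4*b^3 + b^2*(16 - 22*l) + b*(-38*l^2 + 68*l - 12) - 20*l^3 + 70*l^2 - 30*l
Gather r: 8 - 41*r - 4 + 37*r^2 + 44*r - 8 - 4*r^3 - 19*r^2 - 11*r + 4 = -4*r^3 + 18*r^2 - 8*r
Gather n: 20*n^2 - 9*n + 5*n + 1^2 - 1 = 20*n^2 - 4*n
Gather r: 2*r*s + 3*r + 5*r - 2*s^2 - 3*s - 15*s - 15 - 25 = r*(2*s + 8) - 2*s^2 - 18*s - 40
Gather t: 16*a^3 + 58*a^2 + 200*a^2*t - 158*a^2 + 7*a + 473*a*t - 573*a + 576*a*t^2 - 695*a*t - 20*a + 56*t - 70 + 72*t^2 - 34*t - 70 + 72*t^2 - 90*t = 16*a^3 - 100*a^2 - 586*a + t^2*(576*a + 144) + t*(200*a^2 - 222*a - 68) - 140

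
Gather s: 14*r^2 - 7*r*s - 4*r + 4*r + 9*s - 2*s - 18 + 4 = 14*r^2 + s*(7 - 7*r) - 14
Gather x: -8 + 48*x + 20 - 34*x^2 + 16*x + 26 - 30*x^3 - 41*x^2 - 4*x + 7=-30*x^3 - 75*x^2 + 60*x + 45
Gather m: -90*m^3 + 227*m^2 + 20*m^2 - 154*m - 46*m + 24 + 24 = -90*m^3 + 247*m^2 - 200*m + 48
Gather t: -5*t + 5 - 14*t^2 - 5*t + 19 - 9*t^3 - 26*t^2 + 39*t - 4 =-9*t^3 - 40*t^2 + 29*t + 20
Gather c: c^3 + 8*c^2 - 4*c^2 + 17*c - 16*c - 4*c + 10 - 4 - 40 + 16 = c^3 + 4*c^2 - 3*c - 18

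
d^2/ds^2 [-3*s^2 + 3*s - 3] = -6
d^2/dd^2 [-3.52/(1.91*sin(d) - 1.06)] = (12.841312*sin(d)^2 + 7.126592*sin(d) - 25.682624)/(1.91*sin(d) - 1.06)^3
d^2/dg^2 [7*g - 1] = 0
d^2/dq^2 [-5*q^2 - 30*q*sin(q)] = 30*q*sin(q) - 60*cos(q) - 10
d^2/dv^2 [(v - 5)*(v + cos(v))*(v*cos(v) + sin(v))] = -v^3*cos(v) - 7*v^2*sin(v) + 5*v^2*cos(v) - 2*v^2*cos(2*v) + 25*v*sin(v) - 6*v*sin(2*v) + 10*v*cos(v) + 10*v*cos(2*v) + 2*sin(v) + 20*sin(2*v) - 20*cos(v) + 3*cos(2*v) + 1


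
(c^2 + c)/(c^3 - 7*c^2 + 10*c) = (c + 1)/(c^2 - 7*c + 10)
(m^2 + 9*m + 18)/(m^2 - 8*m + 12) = (m^2 + 9*m + 18)/(m^2 - 8*m + 12)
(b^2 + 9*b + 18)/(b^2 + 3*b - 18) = (b + 3)/(b - 3)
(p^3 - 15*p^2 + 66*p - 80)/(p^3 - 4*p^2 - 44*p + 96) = (p - 5)/(p + 6)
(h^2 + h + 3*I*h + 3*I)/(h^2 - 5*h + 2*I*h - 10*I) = (h^2 + h*(1 + 3*I) + 3*I)/(h^2 + h*(-5 + 2*I) - 10*I)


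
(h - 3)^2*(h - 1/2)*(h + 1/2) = h^4 - 6*h^3 + 35*h^2/4 + 3*h/2 - 9/4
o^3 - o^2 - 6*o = o*(o - 3)*(o + 2)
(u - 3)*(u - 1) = u^2 - 4*u + 3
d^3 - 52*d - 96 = (d - 8)*(d + 2)*(d + 6)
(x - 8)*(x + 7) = x^2 - x - 56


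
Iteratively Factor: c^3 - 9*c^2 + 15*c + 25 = (c - 5)*(c^2 - 4*c - 5) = (c - 5)^2*(c + 1)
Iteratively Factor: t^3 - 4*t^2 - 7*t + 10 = (t + 2)*(t^2 - 6*t + 5) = (t - 1)*(t + 2)*(t - 5)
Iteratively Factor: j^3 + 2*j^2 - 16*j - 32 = (j + 2)*(j^2 - 16) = (j - 4)*(j + 2)*(j + 4)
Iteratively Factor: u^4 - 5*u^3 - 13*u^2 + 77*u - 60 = (u + 4)*(u^3 - 9*u^2 + 23*u - 15) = (u - 1)*(u + 4)*(u^2 - 8*u + 15) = (u - 3)*(u - 1)*(u + 4)*(u - 5)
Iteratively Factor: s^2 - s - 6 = (s + 2)*(s - 3)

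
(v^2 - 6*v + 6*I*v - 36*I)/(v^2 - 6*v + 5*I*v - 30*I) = (v + 6*I)/(v + 5*I)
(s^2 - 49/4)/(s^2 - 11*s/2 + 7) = (s + 7/2)/(s - 2)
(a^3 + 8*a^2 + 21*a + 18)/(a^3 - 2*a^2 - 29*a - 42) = (a + 3)/(a - 7)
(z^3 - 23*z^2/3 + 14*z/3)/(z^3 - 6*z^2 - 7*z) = (z - 2/3)/(z + 1)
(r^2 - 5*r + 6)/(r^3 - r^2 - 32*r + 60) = (r - 3)/(r^2 + r - 30)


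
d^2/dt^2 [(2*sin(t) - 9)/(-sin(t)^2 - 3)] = 2*(9*sin(t)^5 - 18*sin(t)^4 + 81*sin(t)^2 + 7*sin(t) + 15*sin(3*t)/2 - sin(5*t)/2 - 27)/(sin(t)^2 + 3)^3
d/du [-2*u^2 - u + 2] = -4*u - 1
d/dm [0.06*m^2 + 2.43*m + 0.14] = 0.12*m + 2.43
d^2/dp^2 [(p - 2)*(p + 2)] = 2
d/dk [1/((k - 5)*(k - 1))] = 2*(3 - k)/(k^4 - 12*k^3 + 46*k^2 - 60*k + 25)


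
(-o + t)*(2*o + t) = -2*o^2 + o*t + t^2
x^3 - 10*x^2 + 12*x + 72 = (x - 6)^2*(x + 2)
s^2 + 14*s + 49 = (s + 7)^2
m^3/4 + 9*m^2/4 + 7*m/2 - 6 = (m/4 + 1)*(m - 1)*(m + 6)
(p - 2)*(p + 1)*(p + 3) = p^3 + 2*p^2 - 5*p - 6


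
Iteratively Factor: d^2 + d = (d + 1)*(d)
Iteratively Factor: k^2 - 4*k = (k)*(k - 4)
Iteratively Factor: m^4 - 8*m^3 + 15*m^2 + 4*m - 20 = (m - 2)*(m^3 - 6*m^2 + 3*m + 10) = (m - 2)^2*(m^2 - 4*m - 5) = (m - 2)^2*(m + 1)*(m - 5)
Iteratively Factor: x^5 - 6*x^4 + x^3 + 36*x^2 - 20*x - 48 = (x + 2)*(x^4 - 8*x^3 + 17*x^2 + 2*x - 24) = (x - 3)*(x + 2)*(x^3 - 5*x^2 + 2*x + 8) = (x - 3)*(x + 1)*(x + 2)*(x^2 - 6*x + 8) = (x - 3)*(x - 2)*(x + 1)*(x + 2)*(x - 4)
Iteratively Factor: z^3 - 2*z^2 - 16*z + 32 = (z - 2)*(z^2 - 16) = (z - 2)*(z + 4)*(z - 4)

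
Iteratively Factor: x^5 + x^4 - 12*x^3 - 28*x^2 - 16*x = (x + 2)*(x^4 - x^3 - 10*x^2 - 8*x) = (x - 4)*(x + 2)*(x^3 + 3*x^2 + 2*x) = (x - 4)*(x + 1)*(x + 2)*(x^2 + 2*x) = x*(x - 4)*(x + 1)*(x + 2)*(x + 2)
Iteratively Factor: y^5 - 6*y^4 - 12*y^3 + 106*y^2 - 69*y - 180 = (y - 3)*(y^4 - 3*y^3 - 21*y^2 + 43*y + 60) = (y - 3)^2*(y^3 - 21*y - 20) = (y - 3)^2*(y + 4)*(y^2 - 4*y - 5) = (y - 3)^2*(y + 1)*(y + 4)*(y - 5)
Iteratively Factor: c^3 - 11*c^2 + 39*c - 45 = (c - 3)*(c^2 - 8*c + 15) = (c - 3)^2*(c - 5)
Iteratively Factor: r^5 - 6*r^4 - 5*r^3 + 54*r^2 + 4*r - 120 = (r - 3)*(r^4 - 3*r^3 - 14*r^2 + 12*r + 40) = (r - 5)*(r - 3)*(r^3 + 2*r^2 - 4*r - 8) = (r - 5)*(r - 3)*(r + 2)*(r^2 - 4) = (r - 5)*(r - 3)*(r - 2)*(r + 2)*(r + 2)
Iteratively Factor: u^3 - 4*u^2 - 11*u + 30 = (u - 5)*(u^2 + u - 6) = (u - 5)*(u - 2)*(u + 3)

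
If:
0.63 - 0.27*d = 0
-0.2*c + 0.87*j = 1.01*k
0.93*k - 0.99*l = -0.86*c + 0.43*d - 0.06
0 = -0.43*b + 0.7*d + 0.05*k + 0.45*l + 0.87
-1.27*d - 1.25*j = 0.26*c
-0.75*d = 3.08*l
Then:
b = 4.79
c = 4.48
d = 2.33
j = -3.30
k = -3.73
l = -0.57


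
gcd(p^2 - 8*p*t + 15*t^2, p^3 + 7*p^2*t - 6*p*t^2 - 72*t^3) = p - 3*t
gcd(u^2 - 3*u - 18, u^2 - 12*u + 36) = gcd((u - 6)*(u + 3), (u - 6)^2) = u - 6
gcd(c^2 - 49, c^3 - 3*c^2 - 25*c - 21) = c - 7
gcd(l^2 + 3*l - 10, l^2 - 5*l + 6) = l - 2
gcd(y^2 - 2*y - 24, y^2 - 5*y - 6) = y - 6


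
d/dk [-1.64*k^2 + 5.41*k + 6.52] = 5.41 - 3.28*k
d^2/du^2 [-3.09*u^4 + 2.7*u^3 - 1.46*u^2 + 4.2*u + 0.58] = -37.08*u^2 + 16.2*u - 2.92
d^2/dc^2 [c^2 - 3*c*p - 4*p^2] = 2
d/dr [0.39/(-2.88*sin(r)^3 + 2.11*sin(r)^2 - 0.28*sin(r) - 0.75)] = (3.3696*sin(r)^2 - 1.6458*sin(r) + 0.1092)*cos(r)/(2.88*sin(r)^3 - 2.11*sin(r)^2 + 0.28*sin(r) + 0.75)^2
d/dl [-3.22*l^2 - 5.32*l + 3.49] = -6.44*l - 5.32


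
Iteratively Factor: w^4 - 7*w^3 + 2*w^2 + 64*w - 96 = (w - 4)*(w^3 - 3*w^2 - 10*w + 24) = (w - 4)^2*(w^2 + w - 6) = (w - 4)^2*(w - 2)*(w + 3)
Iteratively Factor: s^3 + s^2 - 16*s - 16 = (s - 4)*(s^2 + 5*s + 4) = (s - 4)*(s + 1)*(s + 4)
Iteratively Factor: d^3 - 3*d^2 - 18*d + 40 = (d + 4)*(d^2 - 7*d + 10) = (d - 2)*(d + 4)*(d - 5)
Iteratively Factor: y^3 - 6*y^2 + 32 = (y - 4)*(y^2 - 2*y - 8) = (y - 4)*(y + 2)*(y - 4)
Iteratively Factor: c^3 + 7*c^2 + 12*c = (c)*(c^2 + 7*c + 12) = c*(c + 3)*(c + 4)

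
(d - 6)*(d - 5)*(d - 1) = d^3 - 12*d^2 + 41*d - 30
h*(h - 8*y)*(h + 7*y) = h^3 - h^2*y - 56*h*y^2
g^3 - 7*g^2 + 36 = (g - 6)*(g - 3)*(g + 2)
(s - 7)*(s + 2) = s^2 - 5*s - 14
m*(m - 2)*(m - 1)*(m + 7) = m^4 + 4*m^3 - 19*m^2 + 14*m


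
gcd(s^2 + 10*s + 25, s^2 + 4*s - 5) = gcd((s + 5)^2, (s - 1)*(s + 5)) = s + 5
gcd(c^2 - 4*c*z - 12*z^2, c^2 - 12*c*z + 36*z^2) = -c + 6*z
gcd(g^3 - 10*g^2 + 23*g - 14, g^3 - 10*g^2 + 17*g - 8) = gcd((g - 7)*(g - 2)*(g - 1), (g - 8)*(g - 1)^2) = g - 1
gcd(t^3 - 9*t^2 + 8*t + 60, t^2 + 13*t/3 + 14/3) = t + 2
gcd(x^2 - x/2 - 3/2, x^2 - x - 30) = 1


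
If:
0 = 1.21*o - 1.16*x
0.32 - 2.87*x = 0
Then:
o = 0.11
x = 0.11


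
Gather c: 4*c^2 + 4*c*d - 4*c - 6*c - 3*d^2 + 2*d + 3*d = 4*c^2 + c*(4*d - 10) - 3*d^2 + 5*d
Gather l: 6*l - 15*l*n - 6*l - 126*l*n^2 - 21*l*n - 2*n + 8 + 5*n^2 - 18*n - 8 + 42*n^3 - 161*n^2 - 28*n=l*(-126*n^2 - 36*n) + 42*n^3 - 156*n^2 - 48*n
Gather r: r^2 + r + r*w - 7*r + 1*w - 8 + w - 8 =r^2 + r*(w - 6) + 2*w - 16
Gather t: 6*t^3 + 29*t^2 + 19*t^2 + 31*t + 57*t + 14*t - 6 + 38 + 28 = 6*t^3 + 48*t^2 + 102*t + 60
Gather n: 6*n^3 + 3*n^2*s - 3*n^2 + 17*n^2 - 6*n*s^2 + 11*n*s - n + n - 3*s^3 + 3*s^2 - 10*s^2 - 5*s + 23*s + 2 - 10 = 6*n^3 + n^2*(3*s + 14) + n*(-6*s^2 + 11*s) - 3*s^3 - 7*s^2 + 18*s - 8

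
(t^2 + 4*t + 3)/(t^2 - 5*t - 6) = (t + 3)/(t - 6)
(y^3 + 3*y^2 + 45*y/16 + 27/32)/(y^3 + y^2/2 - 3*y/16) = (8*y^2 + 18*y + 9)/(2*y*(4*y - 1))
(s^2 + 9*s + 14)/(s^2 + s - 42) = (s + 2)/(s - 6)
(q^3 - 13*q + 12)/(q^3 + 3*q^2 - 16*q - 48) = (q^2 - 4*q + 3)/(q^2 - q - 12)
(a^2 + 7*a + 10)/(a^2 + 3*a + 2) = (a + 5)/(a + 1)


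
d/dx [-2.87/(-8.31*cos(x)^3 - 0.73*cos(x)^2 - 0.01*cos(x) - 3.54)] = (71.5491*cos(x)^2 + 4.1902*cos(x) + 0.0287)*sin(x)/(8.31*cos(x)^3 + 0.73*cos(x)^2 + 0.01*cos(x) + 3.54)^2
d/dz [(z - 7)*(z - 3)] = 2*z - 10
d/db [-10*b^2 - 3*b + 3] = -20*b - 3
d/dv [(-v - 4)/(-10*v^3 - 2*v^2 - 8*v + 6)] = (5*v^3 + v^2 + 4*v - (v + 4)*(15*v^2 + 2*v + 4) - 3)/(2*(5*v^3 + v^2 + 4*v - 3)^2)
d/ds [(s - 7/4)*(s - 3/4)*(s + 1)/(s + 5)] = (8*s^3 + 54*s^2 - 60*s - 29)/(4*(s^2 + 10*s + 25))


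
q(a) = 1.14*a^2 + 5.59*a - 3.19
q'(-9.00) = -14.93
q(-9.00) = 38.84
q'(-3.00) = -1.25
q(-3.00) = -9.70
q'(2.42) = 11.11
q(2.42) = 17.01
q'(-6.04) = -8.18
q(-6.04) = 4.64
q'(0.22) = 6.09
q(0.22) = -1.91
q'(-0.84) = 3.67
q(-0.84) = -7.08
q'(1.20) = 8.33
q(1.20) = 5.16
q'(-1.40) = 2.40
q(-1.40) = -8.78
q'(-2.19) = 0.60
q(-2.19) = -9.96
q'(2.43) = 11.13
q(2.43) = 17.13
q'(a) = 2.28*a + 5.59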